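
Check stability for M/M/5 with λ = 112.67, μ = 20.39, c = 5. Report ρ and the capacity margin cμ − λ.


Total capacity cμ = 5·20.39 = 101.95/hr
ρ = λ/(cμ) = 112.67/101.95 = 1.1051
Stable ⇔ ρ < 1: NO
Spare capacity = cμ − λ = 101.95 − 112.67 = -10.72/hr

Final: ρ = 1.1051; unstable; margin = -10.72/hr


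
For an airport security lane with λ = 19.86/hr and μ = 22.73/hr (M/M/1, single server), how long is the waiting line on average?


ρ = 19.86/22.73 = 0.8737
Lq = ρ²/(1−ρ) = 0.7634/0.1263 = 6.0461

Final: 6.0461


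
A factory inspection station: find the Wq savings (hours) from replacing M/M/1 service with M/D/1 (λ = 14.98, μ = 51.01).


ρ = 14.98/51.01 = 0.2937
Wq(M/M/1) = ρ/(μ−λ) = 0.2937/36.03 = 0.008151 hr
Wq(M/D/1) = ρ/(2(μ−λ)) = 0.004075 hr
Savings = 0.008151 − 0.004075 = 0.004075 hr

Final: 0.004075 hr


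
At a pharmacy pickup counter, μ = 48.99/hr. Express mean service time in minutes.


Mean service time = 1/μ = 1/48.99 hour = 0.02041 hour
In minutes: 0.02041 × 60 = 1.2247 min

Final: 1.2247 min


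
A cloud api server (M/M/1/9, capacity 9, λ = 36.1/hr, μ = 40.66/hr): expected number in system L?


ρ = 36.1/40.66 = 0.8879
L = ρ[1 − (K+1)ρ^K + Kρ^(K+1)] / [(1−ρ)(1−ρ^(K+1))]
Numerator: 0.8879·(1 − 10·0.342814 + 9·0.304367) = 0.276271
Denominator: (0.1121)·(0.695633) = 0.078015
L = 0.276271/0.078015 = 3.5413

Final: 3.5413


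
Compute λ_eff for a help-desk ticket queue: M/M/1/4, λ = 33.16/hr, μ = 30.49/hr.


ρ = 1.0876; P_K = (1−ρ)ρ^4/(1−ρ^5) = 0.234903
λ_eff = λ(1 − P_K) = 33.16·(1 − 0.234903) = 33.16·0.765097 = 25.3706 /hr

Final: 25.3706 /hr


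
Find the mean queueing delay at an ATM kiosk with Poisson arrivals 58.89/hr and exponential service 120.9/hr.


ρ = 58.89/120.9 = 0.4871
Wq = ρ/(μ−λ) = 0.4871/(120.9 − 58.89) = 0.4871/62.01 = 0.007855 hr

Final: 0.007855 hr


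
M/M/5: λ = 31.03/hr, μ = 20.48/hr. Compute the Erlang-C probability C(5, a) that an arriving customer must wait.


a = λ/μ = 1.5151; ρ = a/5 = 0.3030
P₀ = 0.219409 (from M/M/c formula)
C(c,a) = [a^c/(c!(1−ρ))]·P₀ = [7.98471/(120·0.6970)]·0.219409
= 0.09547·0.219409 = 0.020947

Final: 0.020947


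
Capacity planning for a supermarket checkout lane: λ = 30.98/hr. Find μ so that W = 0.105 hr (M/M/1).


W = 1/(μ−λ) ⇒ μ − λ = 1/W = 1/0.105 = 9.5238
μ = λ + 1/W = 30.98 + 9.5238 = 40.5038 per hr

Final: 40.5038 /hr


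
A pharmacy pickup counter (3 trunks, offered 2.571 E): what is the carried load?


B(3,2.571) = 0.291747 (Erlang-B)
Carried load = a(1 − B) = 2.571·(1 − 0.291747) = 2.571·0.708253 = 1.8209 E

Final: 1.8209 Erlangs


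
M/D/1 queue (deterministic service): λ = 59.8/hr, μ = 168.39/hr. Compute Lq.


ρ = 59.8/168.39 = 0.3551
M/D/1: Lq = ρ²/(2(1−ρ)) = 0.1261/(2·0.6449) = 0.09778

Final: 0.09778


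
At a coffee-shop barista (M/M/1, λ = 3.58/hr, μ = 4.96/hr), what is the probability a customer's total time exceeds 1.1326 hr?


W ~ Exponential(μ−λ) for M/M/1.
μ − λ = 4.96 − 3.58 = 1.3800
P(W > t) = e^{−(μ−λ)t} = e^{−1.5630} = 0.209509

Final: 0.209509


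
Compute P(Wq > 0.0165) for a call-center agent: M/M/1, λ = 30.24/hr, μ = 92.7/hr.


ρ = 30.24/92.7 = 0.3262
P(Wq > t) = ρ·e^{−(μ−λ)t} = 0.3262·e^{−1.0306}
= 0.3262·0.356796 = 0.116392

Final: 0.116392


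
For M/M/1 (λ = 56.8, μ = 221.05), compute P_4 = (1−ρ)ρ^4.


ρ = 56.8/221.05 = 0.2570
P_n = (1−ρ)·ρ^n = (1 − 0.2570)·0.2570^4 = 0.7430·0.004359 = 0.003239

Final: 0.003239


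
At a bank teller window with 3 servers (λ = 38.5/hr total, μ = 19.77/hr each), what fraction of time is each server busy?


ρ = λ/(cμ) = 38.5/(3·19.77) = 38.5/59.31 = 0.6491

Final: 0.6491


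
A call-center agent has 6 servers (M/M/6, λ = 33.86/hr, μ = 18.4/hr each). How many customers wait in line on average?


a = λ/μ = 1.8402; ρ = a/6 = 0.3067
P₀ = 0.158642
Lq = P₀·a^c·ρ / (c!·(1−ρ)²) = 0.158642·38.83424·0.3067/(720·0.48066)
= 0.005460

Final: 0.005460


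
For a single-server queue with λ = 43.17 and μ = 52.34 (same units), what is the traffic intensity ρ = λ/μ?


ρ = λ/μ = 43.17/52.34 = 0.8248

Final: 0.8248


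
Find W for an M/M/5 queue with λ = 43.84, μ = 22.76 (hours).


a = 1.9262; ρ = 0.3852; P₀ = 0.144815
Lq = P₀·a^c·ρ/(c!(1−ρ)²) = 0.03262
Wq = Lq/λ = 0.03262/43.84 = 0.0007440 hr
W = Wq + 1/μ = 0.0007440 + 0.04394 = 0.04468 hr

Final: 0.04468 hr


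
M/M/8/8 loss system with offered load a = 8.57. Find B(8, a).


B(c,a) = (a^c/c!) / Σ_{k=0}^{c} a^k/k!
a^8/8! = 721.649063
Σ terms (k=0..8): 1.00000 + 8.57000 + 36.72245 + 104.90380 + 224.75639 + 385.23245 + 550.24035 + 673.65140 + 721.64906 = 2706.725902
B = 721.649063/2706.725902 = 0.266613

Final: 0.266613


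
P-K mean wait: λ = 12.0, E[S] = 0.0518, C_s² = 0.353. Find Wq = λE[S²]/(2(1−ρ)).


ρ = λ·E[S] = 12.0·0.0518 = 0.6216
E[S²] = E[S]²(1+C_s²) = 0.0518²·(1+0.353) = 0.003630
Wq = λ·E[S²]/(2(1−ρ)) = 12.0·0.003630/(2·0.3784) = 0.05756 hr

Final: 0.05756 hr


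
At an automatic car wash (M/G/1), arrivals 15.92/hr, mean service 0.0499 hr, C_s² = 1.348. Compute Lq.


ρ = λ·E[S] = 15.92·0.0499 = 0.7944
Lq = ρ²(1+C_s²)/(2(1−ρ)) = 0.6311·(1+1.348)/(2·0.2056)
= 0.6311·2.3480/0.4112 = 3.60370

Final: 3.60370


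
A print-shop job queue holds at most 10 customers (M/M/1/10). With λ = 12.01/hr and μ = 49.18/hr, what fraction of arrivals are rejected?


ρ = λ/μ = 12.01/49.18 = 0.2442
P_K = (1−ρ)ρ^K/(1−ρ^(K+1)) = (0.7558·0.0000007543)/(1 − 0.0000001842)
= 0.0000005701/1.000000 = 0.0000005701

Final: 0.0000005701


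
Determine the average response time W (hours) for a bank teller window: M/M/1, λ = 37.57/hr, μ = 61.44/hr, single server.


W = 1/(μ−λ) = 1/(61.44 − 37.57) = 1/23.87 = 0.04189 hr

Final: 0.04189 hr


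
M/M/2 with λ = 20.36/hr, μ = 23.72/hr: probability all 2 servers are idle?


a = λ/μ = 20.36/23.72 = 0.8583; ρ = a/c = 0.4292
Σ_{k=0}^{1} a^k/k! (terms k=0..1) = 1.00000 + 0.85835 = 1.85835
Tail: a^2/(2!(1−ρ)) = 0.73676/(2·0.5708) = 0.64535
P₀ = 1/(1.85835 + 0.64535) = 1/2.50369 = 0.399410

Final: 0.399410


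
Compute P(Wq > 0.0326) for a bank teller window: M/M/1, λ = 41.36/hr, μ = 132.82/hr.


ρ = 41.36/132.82 = 0.3114
P(Wq > t) = ρ·e^{−(μ−λ)t} = 0.3114·e^{−2.9816}
= 0.3114·0.050712 = 0.015792

Final: 0.015792


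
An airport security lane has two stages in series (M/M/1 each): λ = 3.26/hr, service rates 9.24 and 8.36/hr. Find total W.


Each node sees arrival rate λ = 3.26/hr (tandem ⇒ throughput preserved).
W₁ = 1/(μ₁−λ) = 1/(9.24−3.26) = 0.16722 hr
W₂ = 1/(μ₂−λ) = 1/(8.36−3.26) = 0.19608 hr
W_total = W₁ + W₂ = 0.16722 + 0.19608 = 0.36330 hr

Final: 0.36330 hr


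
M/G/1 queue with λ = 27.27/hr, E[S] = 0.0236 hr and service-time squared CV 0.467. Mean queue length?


ρ = λ·E[S] = 27.27·0.0236 = 0.6436
Lq = ρ²(1+C_s²)/(2(1−ρ)) = 0.4142·(1+0.467)/(2·0.3564)
= 0.4142·1.4670/0.7129 = 0.85236

Final: 0.85236


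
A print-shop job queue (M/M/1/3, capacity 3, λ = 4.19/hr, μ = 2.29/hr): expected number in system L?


ρ = 4.19/2.29 = 1.8297
L = ρ[1 − (K+1)ρ^K + Kρ^(K+1)] / [(1−ρ)(1−ρ^(K+1))]
Numerator: 1.8297·(1 − 4·6.125416 + 3·11.207640) = 18.518800
Denominator: (-0.8297)·(-10.207640) = 8.469221
L = 18.518800/8.469221 = 2.1866

Final: 2.1866


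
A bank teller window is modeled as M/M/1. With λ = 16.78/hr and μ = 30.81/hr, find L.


ρ = λ/μ = 16.78/30.81 = 0.5446
L = ρ/(1−ρ) = 0.5446/(1 − 0.5446) = 0.5446/0.4554 = 1.1960

Final: 1.1960


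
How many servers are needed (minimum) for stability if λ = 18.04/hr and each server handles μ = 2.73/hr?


Stability requires cμ > λ ⇔ c > λ/μ.
λ/μ = 18.04/2.73 = 6.6081
Minimum integer c = ⌊6.6081⌋ + 1 = 7
Check: 7·2.73 = 19.11 > 18.04, while 6·2.73 = 16.38 ≤ 18.04

Final: 7 servers


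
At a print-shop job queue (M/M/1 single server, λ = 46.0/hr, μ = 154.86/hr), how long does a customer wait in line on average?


ρ = 46.0/154.86 = 0.2970
Wq = ρ/(μ−λ) = 0.2970/(154.86 − 46.0) = 0.2970/108.86 = 0.002729 hr

Final: 0.002729 hr


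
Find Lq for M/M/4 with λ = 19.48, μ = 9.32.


a = λ/μ = 2.0901; ρ = a/4 = 0.5225
P₀ = 0.118179
Lq = P₀·a^c·ρ / (c!·(1−ρ)²) = 0.118179·19.08500·0.5225/(24·0.22798)
= 0.21540

Final: 0.21540


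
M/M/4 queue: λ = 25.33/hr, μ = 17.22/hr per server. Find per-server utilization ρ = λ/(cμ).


ρ = λ/(cμ) = 25.33/(4·17.22) = 25.33/68.88 = 0.3677

Final: 0.3677


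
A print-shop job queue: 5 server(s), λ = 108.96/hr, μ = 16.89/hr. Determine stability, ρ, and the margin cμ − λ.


Total capacity cμ = 5·16.89 = 84.45/hr
ρ = λ/(cμ) = 108.96/84.45 = 1.2902
Stable ⇔ ρ < 1: NO
Spare capacity = cμ − λ = 84.45 − 108.96 = -24.51/hr

Final: ρ = 1.2902; unstable; margin = -24.51/hr


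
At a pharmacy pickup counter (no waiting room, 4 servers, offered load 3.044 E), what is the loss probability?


B(c,a) = (a^c/c!) / Σ_{k=0}^{c} a^k/k!
a^4/4! = 3.577399
Σ terms (k=0..4): 1.00000 + 3.04400 + 4.63297 + 4.70092 + 3.57740 = 16.955285
B = 3.577399/16.955285 = 0.210990

Final: 0.210990


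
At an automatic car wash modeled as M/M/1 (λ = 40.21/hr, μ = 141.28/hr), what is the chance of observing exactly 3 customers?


ρ = 40.21/141.28 = 0.2846
P_n = (1−ρ)·ρ^n = (1 − 0.2846)·0.2846^3 = 0.7154·0.023055 = 0.016493

Final: 0.016493


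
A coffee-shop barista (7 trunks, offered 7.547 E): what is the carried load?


B(7,7.547) = 0.281992 (Erlang-B)
Carried load = a(1 − B) = 7.547·(1 − 0.281992) = 7.547·0.718008 = 5.4188 E

Final: 5.4188 Erlangs


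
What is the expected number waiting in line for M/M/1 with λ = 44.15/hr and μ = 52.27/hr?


ρ = 44.15/52.27 = 0.8447
Lq = ρ²/(1−ρ) = 0.7134/0.1553 = 4.5925

Final: 4.5925


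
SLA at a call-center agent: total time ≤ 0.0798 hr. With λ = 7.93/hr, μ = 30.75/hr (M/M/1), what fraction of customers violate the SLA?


W ~ Exponential(μ−λ) for M/M/1.
μ − λ = 30.75 − 7.93 = 22.8200
P(W > t) = e^{−(μ−λ)t} = e^{−1.8210} = 0.161858

Final: 0.161858


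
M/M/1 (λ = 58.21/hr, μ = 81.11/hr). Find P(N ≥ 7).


ρ = 58.21/81.11 = 0.7177
P(N ≥ n) = ρ^n = 0.7177^7 = 0.098053

Final: 0.098053


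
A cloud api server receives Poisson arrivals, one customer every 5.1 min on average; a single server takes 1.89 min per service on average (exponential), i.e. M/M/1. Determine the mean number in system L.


λ = 60/5.1 = 11.7647 /hr
μ = 60/1.89 = 31.7460 /hr
ρ = λ/μ = 11.7647/31.7460 = 0.3706
L = ρ/(1−ρ) = 0.3706/0.6294 = 0.5888

Final: 0.5888


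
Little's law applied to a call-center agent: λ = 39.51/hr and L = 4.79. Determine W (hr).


W = L/λ = 4.79/39.51 = 0.1212 hr

Final: 0.1212 hr


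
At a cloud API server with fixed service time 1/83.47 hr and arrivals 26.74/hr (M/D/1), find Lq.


ρ = 26.74/83.47 = 0.3204
M/D/1: Lq = ρ²/(2(1−ρ)) = 0.1026/(2·0.6796) = 0.07550

Final: 0.07550


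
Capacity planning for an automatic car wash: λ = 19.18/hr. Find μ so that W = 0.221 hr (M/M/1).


W = 1/(μ−λ) ⇒ μ − λ = 1/W = 1/0.221 = 4.5249
μ = λ + 1/W = 19.18 + 4.5249 = 23.7049 per hr

Final: 23.7049 /hr


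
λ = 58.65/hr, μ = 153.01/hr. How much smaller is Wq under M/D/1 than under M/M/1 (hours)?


ρ = 58.65/153.01 = 0.3833
Wq(M/M/1) = ρ/(μ−λ) = 0.3833/94.36 = 0.004062 hr
Wq(M/D/1) = ρ/(2(μ−λ)) = 0.002031 hr
Savings = 0.004062 − 0.002031 = 0.002031 hr

Final: 0.002031 hr


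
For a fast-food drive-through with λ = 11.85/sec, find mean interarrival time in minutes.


Mean interarrival time = 1/λ = 1/11.85 second = 0.08439 second
In minutes: 0.08439 × 0.0166667 = 0.001406 min

Final: 0.001406 min


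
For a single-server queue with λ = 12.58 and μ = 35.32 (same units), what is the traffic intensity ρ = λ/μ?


ρ = λ/μ = 12.58/35.32 = 0.3562

Final: 0.3562


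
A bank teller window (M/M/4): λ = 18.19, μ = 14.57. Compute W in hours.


a = 1.2485; ρ = 0.3121; P₀ = 0.285776
Lq = P₀·a^c·ρ/(c!(1−ρ)²) = 0.01908
Wq = Lq/λ = 0.01908/18.19 = 0.001049 hr
W = Wq + 1/μ = 0.001049 + 0.06863 = 0.06968 hr

Final: 0.06968 hr


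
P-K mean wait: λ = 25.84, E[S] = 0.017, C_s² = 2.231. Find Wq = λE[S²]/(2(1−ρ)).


ρ = λ·E[S] = 25.84·0.017 = 0.4393
E[S²] = E[S]²(1+C_s²) = 0.017²·(1+2.231) = 0.0009338
Wq = λ·E[S²]/(2(1−ρ)) = 25.84·0.0009338/(2·0.5607) = 0.02152 hr

Final: 0.02152 hr


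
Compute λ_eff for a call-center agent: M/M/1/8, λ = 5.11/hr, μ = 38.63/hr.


ρ = 0.1323; P_K = (1−ρ)ρ^8/(1−ρ^9) = 0.00000008135
λ_eff = λ(1 − P_K) = 5.11·(1 − 0.00000008135) = 5.11·1.000000 = 5.1100 /hr

Final: 5.1100 /hr


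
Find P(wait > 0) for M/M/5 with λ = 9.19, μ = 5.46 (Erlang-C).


a = λ/μ = 1.6832; ρ = a/5 = 0.3366
P₀ = 0.185237 (from M/M/c formula)
C(c,a) = [a^c/(c!(1−ρ))]·P₀ = [13.50872/(120·0.6634)]·0.185237
= 0.16970·0.185237 = 0.031434

Final: 0.031434


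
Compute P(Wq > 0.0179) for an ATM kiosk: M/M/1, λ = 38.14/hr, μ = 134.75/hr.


ρ = 38.14/134.75 = 0.2830
P(Wq > t) = ρ·e^{−(μ−λ)t} = 0.2830·e^{−1.7293}
= 0.2830·0.177405 = 0.050213

Final: 0.050213


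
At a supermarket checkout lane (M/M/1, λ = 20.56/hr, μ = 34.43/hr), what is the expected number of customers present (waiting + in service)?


ρ = λ/μ = 20.56/34.43 = 0.5972
L = ρ/(1−ρ) = 0.5972/(1 − 0.5972) = 0.5972/0.4028 = 1.4823

Final: 1.4823


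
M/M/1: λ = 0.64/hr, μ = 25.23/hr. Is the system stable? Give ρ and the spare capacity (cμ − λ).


Total capacity cμ = 1·25.23 = 25.23/hr
ρ = λ/(cμ) = 0.64/25.23 = 0.02537
Stable ⇔ ρ < 1: YES
Spare capacity = cμ − λ = 25.23 − 0.64 = 24.59/hr

Final: ρ = 0.02537; stable; margin = 24.59/hr


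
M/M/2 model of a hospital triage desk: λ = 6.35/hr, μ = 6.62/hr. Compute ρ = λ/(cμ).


ρ = λ/(cμ) = 6.35/(2·6.62) = 6.35/13.24 = 0.4796

Final: 0.4796


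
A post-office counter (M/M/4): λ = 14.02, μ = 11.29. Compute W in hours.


a = 1.2418; ρ = 0.3105; P₀ = 0.287711
Lq = P₀·a^c·ρ/(c!(1−ρ)²) = 0.01861
Wq = Lq/λ = 0.01861/14.02 = 0.001328 hr
W = Wq + 1/μ = 0.001328 + 0.08857 = 0.08990 hr

Final: 0.08990 hr


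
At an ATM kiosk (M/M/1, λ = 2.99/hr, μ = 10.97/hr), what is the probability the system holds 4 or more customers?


ρ = 2.99/10.97 = 0.2726
P(N ≥ n) = ρ^n = 0.2726^4 = 0.005519

Final: 0.005519


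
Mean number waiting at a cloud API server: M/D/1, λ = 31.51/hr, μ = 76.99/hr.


ρ = 31.51/76.99 = 0.4093
M/D/1: Lq = ρ²/(2(1−ρ)) = 0.1675/(2·0.5907) = 0.14178

Final: 0.14178


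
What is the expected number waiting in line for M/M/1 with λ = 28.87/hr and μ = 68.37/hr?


ρ = 28.87/68.37 = 0.4223
Lq = ρ²/(1−ρ) = 0.1783/0.5777 = 0.3086

Final: 0.3086


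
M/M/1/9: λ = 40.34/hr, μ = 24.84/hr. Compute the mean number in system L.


ρ = 40.34/24.84 = 1.6240
L = ρ[1 − (K+1)ρ^K + Kρ^(K+1)] / [(1−ρ)(1−ρ^(K+1))]
Numerator: 1.6240·(1 − 10·78.570356 + 9·127.597752) = 590.607821
Denominator: (-0.6240)·(-126.597752) = 78.996182
L = 590.607821/78.996182 = 7.4764

Final: 7.4764


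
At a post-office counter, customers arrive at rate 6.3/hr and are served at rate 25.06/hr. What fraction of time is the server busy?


ρ = λ/μ = 6.3/25.06 = 0.2514

Final: 0.2514


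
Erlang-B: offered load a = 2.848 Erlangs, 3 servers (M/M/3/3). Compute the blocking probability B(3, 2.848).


B(c,a) = (a^c/c!) / Σ_{k=0}^{c} a^k/k!
a^3/3! = 3.850071
Σ terms (k=0..3): 1.00000 + 2.84800 + 4.05555 + 3.85007 = 11.753623
B = 3.850071/11.753623 = 0.327565

Final: 0.327565


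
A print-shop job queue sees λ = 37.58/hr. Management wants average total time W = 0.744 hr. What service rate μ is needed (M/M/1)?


W = 1/(μ−λ) ⇒ μ − λ = 1/W = 1/0.744 = 1.3441
μ = λ + 1/W = 37.58 + 1.3441 = 38.9241 per hr

Final: 38.9241 /hr


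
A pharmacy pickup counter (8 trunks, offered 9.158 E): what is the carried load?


B(8,9.158) = 0.297236 (Erlang-B)
Carried load = a(1 − B) = 9.158·(1 − 0.297236) = 9.158·0.702764 = 6.4359 E

Final: 6.4359 Erlangs


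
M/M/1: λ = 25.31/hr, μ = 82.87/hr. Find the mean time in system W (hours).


W = 1/(μ−λ) = 1/(82.87 − 25.31) = 1/57.56 = 0.01737 hr

Final: 0.01737 hr


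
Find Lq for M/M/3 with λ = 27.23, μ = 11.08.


a = λ/μ = 2.4576; ρ = a/3 = 0.8192
P₀ = 0.049604
Lq = P₀·a^c·ρ / (c!·(1−ρ)²) = 0.049604·14.84307·0.8192/(6·0.03269)
= 3.07502

Final: 3.07502


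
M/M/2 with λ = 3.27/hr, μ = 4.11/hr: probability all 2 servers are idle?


a = λ/μ = 3.27/4.11 = 0.7956; ρ = a/c = 0.3978
Σ_{k=0}^{1} a^k/k! (terms k=0..1) = 1.00000 + 0.79562 = 1.79562
Tail: a^2/(2!(1−ρ)) = 0.63301/(2·0.6022) = 0.52559
P₀ = 1/(1.79562 + 0.52559) = 1/2.32121 = 0.430809

Final: 0.430809


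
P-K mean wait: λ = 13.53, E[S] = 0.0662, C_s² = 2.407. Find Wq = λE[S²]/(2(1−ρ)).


ρ = λ·E[S] = 13.53·0.0662 = 0.8957
E[S²] = E[S]²(1+C_s²) = 0.0662²·(1+2.407) = 0.014931
Wq = λ·E[S²]/(2(1−ρ)) = 13.53·0.014931/(2·0.1043) = 0.96831 hr

Final: 0.96831 hr


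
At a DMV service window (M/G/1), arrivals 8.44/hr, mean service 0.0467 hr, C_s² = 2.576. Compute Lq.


ρ = λ·E[S] = 8.44·0.0467 = 0.3941
Lq = ρ²(1+C_s²)/(2(1−ρ)) = 0.1554·(1+2.576)/(2·0.6059)
= 0.1554·3.5760/1.2117 = 0.45848

Final: 0.45848


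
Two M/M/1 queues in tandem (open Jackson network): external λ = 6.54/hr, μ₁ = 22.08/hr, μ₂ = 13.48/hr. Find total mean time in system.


Each node sees arrival rate λ = 6.54/hr (tandem ⇒ throughput preserved).
W₁ = 1/(μ₁−λ) = 1/(22.08−6.54) = 0.06435 hr
W₂ = 1/(μ₂−λ) = 1/(13.48−6.54) = 0.14409 hr
W_total = W₁ + W₂ = 0.06435 + 0.14409 = 0.20844 hr

Final: 0.20844 hr


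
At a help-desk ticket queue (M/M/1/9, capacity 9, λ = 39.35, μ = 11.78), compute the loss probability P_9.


ρ = λ/μ = 39.35/11.78 = 3.3404
P_K = (1−ρ)ρ^K/(1−ρ^(K+1)) = (-2.3404·51783.931103)/(1 − 172979.430298)
= -121195.499195/-172978.430298 = 0.700639

Final: 0.700639


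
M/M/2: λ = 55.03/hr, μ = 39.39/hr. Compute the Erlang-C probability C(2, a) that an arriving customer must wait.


a = λ/μ = 1.3971; ρ = a/2 = 0.6985
P₀ = 0.177490 (from M/M/c formula)
C(c,a) = [a^c/(c!(1−ρ))]·P₀ = [1.95176/(2·0.3015)]·0.177490
= 3.23705·0.177490 = 0.574546

Final: 0.574546


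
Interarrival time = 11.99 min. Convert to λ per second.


λ = 1/(interarrival time) in consistent units.
1 second = 0.0166667 min, so λ = 0.0166667/11.99 = 0.001390 per second

Final: 0.001390 /sec


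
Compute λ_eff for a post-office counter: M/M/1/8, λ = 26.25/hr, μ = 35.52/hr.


ρ = 0.7390; P_K = (1−ρ)ρ^8/(1−ρ^9) = 0.024854
λ_eff = λ(1 − P_K) = 26.25·(1 − 0.024854) = 26.25·0.975146 = 25.5976 /hr

Final: 25.5976 /hr


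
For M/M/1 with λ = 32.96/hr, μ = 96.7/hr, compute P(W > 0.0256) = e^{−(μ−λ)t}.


W ~ Exponential(μ−λ) for M/M/1.
μ − λ = 96.7 − 32.96 = 63.7400
P(W > t) = e^{−(μ−λ)t} = e^{−1.6317} = 0.195588

Final: 0.195588


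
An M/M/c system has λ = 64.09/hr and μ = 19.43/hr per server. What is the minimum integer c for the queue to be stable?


Stability requires cμ > λ ⇔ c > λ/μ.
λ/μ = 64.09/19.43 = 3.2985
Minimum integer c = ⌊3.2985⌋ + 1 = 4
Check: 4·19.43 = 77.72 > 64.09, while 3·19.43 = 58.29 ≤ 64.09

Final: 4 servers


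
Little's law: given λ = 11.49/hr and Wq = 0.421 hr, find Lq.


Lq = λWq = 11.49·0.421 = 4.8373

Final: 4.8373


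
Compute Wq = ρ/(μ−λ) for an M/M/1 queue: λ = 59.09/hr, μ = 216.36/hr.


ρ = 59.09/216.36 = 0.2731
Wq = ρ/(μ−λ) = 0.2731/(216.36 − 59.09) = 0.2731/157.27 = 0.001737 hr

Final: 0.001737 hr


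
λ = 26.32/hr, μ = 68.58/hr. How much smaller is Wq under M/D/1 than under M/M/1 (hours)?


ρ = 26.32/68.58 = 0.3838
Wq(M/M/1) = ρ/(μ−λ) = 0.3838/42.26 = 0.009082 hr
Wq(M/D/1) = ρ/(2(μ−λ)) = 0.004541 hr
Savings = 0.009082 − 0.004541 = 0.004541 hr

Final: 0.004541 hr


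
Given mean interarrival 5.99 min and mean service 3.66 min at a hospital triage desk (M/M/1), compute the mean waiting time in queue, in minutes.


λ = 60/5.99 = 10.0167 /hr
μ = 60/3.66 = 16.3934 /hr
ρ = λ/μ = 10.0167/16.3934 = 0.6110
Wq = ρ/(μ−λ) = 0.6110/(16.3934−10.0167) = 0.09582 hr
In minutes: 0.09582·60 = 5.749 min

Final: 5.749 min


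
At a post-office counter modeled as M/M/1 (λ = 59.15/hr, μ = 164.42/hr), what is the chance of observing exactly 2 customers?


ρ = 59.15/164.42 = 0.3597
P_n = (1−ρ)·ρ^n = (1 − 0.3597)·0.3597^2 = 0.6403·0.129420 = 0.082861

Final: 0.082861


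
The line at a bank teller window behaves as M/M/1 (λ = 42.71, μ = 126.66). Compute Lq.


ρ = 42.71/126.66 = 0.3372
Lq = ρ²/(1−ρ) = 0.1137/0.6628 = 0.1716

Final: 0.1716


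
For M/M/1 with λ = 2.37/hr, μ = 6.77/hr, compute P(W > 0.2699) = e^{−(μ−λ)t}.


W ~ Exponential(μ−λ) for M/M/1.
μ − λ = 6.77 − 2.37 = 4.4000
P(W > t) = e^{−(μ−λ)t} = e^{−1.1876} = 0.304964

Final: 0.304964


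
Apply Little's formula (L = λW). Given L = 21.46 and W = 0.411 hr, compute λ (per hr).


λ = L/W = 21.46/0.411 = 52.2141 /hr

Final: 52.2141 /hr


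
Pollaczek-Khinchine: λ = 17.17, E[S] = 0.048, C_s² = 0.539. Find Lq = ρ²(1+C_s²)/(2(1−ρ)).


ρ = λ·E[S] = 17.17·0.048 = 0.8242
Lq = ρ²(1+C_s²)/(2(1−ρ)) = 0.6792·(1+0.539)/(2·0.1758)
= 0.6792·1.5390/0.3517 = 2.97245

Final: 2.97245


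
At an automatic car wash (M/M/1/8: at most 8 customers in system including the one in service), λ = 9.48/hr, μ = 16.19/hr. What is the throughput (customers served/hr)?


ρ = 0.5855; P_K = (1−ρ)ρ^8/(1−ρ^9) = 0.005774
λ_eff = λ(1 − P_K) = 9.48·(1 − 0.005774) = 9.48·0.994226 = 9.4253 /hr

Final: 9.4253 /hr


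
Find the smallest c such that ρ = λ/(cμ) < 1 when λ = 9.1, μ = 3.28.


Stability requires cμ > λ ⇔ c > λ/μ.
λ/μ = 9.1/3.28 = 2.7744
Minimum integer c = ⌊2.7744⌋ + 1 = 3
Check: 3·3.28 = 9.84 > 9.1, while 2·3.28 = 6.56 ≤ 9.1

Final: 3 servers


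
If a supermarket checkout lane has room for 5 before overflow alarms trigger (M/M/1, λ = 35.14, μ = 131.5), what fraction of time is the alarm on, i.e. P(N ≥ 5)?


ρ = 35.14/131.5 = 0.2672
P(N ≥ n) = ρ^n = 0.2672^5 = 0.001363

Final: 0.001363


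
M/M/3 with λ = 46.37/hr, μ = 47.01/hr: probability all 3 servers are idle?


a = λ/μ = 46.37/47.01 = 0.9864; ρ = a/c = 0.3288
Σ_{k=0}^{2} a^k/k! (terms k=0..2) = 1.00000 + 0.98639 + 0.48648 = 2.47286
Tail: a^3/(3!(1−ρ)) = 0.95971/(6·0.6712) = 0.23831
P₀ = 1/(2.47286 + 0.23831) = 1/2.71117 = 0.368844

Final: 0.368844


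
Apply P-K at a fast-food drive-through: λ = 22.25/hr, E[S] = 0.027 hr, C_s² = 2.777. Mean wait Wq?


ρ = λ·E[S] = 22.25·0.027 = 0.6008
E[S²] = E[S]²(1+C_s²) = 0.027²·(1+2.777) = 0.002753
Wq = λ·E[S²]/(2(1−ρ)) = 22.25·0.002753/(2·0.3992) = 0.07672 hr

Final: 0.07672 hr


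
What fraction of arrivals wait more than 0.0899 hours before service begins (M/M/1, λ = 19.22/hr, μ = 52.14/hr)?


ρ = 19.22/52.14 = 0.3686
P(Wq > t) = ρ·e^{−(μ−λ)t} = 0.3686·e^{−2.9595}
= 0.3686·0.051844 = 0.019111

Final: 0.019111


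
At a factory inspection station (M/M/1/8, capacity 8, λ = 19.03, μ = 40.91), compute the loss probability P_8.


ρ = λ/μ = 19.03/40.91 = 0.4652
P_K = (1−ρ)ρ^K/(1−ρ^(K+1)) = (0.5348·0.002192)/(1 − 0.001020)
= 0.001172/0.998980 = 0.001174

Final: 0.001174


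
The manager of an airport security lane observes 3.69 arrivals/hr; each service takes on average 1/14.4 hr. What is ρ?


ρ = λ/μ = 3.69/14.4 = 0.2562

Final: 0.2562


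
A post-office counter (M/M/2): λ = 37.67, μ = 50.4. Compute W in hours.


a = 0.7474; ρ = 0.3737; P₀ = 0.455911
Lq = P₀·a^c·ρ/(c!(1−ρ)²) = 0.12133
Wq = Lq/λ = 0.12133/37.67 = 0.003221 hr
W = Wq + 1/μ = 0.003221 + 0.01984 = 0.02306 hr

Final: 0.02306 hr


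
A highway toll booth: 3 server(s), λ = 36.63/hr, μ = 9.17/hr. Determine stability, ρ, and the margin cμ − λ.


Total capacity cμ = 3·9.17 = 27.51/hr
ρ = λ/(cμ) = 36.63/27.51 = 1.3315
Stable ⇔ ρ < 1: NO
Spare capacity = cμ − λ = 27.51 − 36.63 = -9.12/hr

Final: ρ = 1.3315; unstable; margin = -9.12/hr


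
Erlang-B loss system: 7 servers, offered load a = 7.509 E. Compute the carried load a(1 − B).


B(7,7.509) = 0.279743 (Erlang-B)
Carried load = a(1 − B) = 7.509·(1 − 0.279743) = 7.509·0.720257 = 5.4084 E

Final: 5.4084 Erlangs


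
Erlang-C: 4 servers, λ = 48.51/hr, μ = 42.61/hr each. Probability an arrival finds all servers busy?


a = λ/μ = 1.1385; ρ = a/4 = 0.2846
P₀ = 0.319459 (from M/M/c formula)
C(c,a) = [a^c/(c!(1−ρ))]·P₀ = [1.67988/(24·0.7154)]·0.319459
= 0.09784·0.319459 = 0.031257

Final: 0.031257


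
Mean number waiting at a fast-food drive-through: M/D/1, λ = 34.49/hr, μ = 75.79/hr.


ρ = 34.49/75.79 = 0.4551
M/D/1: Lq = ρ²/(2(1−ρ)) = 0.2071/(2·0.5449) = 0.19002

Final: 0.19002


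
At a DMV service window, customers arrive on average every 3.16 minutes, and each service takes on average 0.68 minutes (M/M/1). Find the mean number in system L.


λ = 60/3.16 = 18.9873 /hr
μ = 60/0.68 = 88.2353 /hr
ρ = λ/μ = 18.9873/88.2353 = 0.2152
L = ρ/(1−ρ) = 0.2152/0.7848 = 0.2742

Final: 0.2742


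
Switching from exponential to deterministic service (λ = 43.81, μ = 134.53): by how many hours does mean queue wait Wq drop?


ρ = 43.81/134.53 = 0.3257
Wq(M/M/1) = ρ/(μ−λ) = 0.3257/90.72 = 0.003590 hr
Wq(M/D/1) = ρ/(2(μ−λ)) = 0.001795 hr
Savings = 0.003590 − 0.001795 = 0.001795 hr

Final: 0.001795 hr


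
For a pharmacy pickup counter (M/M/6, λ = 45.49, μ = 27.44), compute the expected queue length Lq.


a = λ/μ = 1.6578; ρ = a/6 = 0.2763
P₀ = 0.190469
Lq = P₀·a^c·ρ / (c!·(1−ρ)²) = 0.190469·20.75826·0.2763/(720·0.52374)
= 0.002897

Final: 0.002897


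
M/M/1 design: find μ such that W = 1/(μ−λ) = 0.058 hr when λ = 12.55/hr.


W = 1/(μ−λ) ⇒ μ − λ = 1/W = 1/0.058 = 17.2414
μ = λ + 1/W = 12.55 + 17.2414 = 29.7914 per hr

Final: 29.7914 /hr


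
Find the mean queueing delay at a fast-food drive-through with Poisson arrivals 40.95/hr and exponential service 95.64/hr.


ρ = 40.95/95.64 = 0.4282
Wq = ρ/(μ−λ) = 0.4282/(95.64 − 40.95) = 0.4282/54.69 = 0.007829 hr

Final: 0.007829 hr


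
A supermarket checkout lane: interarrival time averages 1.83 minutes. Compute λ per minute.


λ = 1/(interarrival time) in consistent units.
1 minute = 1 min, so λ = 1/1.83 = 0.5464 per minute

Final: 0.5464 /min


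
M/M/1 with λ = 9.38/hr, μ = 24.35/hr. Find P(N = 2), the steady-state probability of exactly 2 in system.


ρ = 9.38/24.35 = 0.3852
P_n = (1−ρ)·ρ^n = (1 − 0.3852)·0.3852^2 = 0.6148·0.148391 = 0.091229

Final: 0.091229


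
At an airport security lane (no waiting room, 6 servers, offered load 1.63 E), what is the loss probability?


B(c,a) = (a^c/c!) / Σ_{k=0}^{c} a^k/k!
a^6/6! = 0.026049
Σ terms (k=0..6): 1.00000 + 1.63000 + 1.32845 + 0.72179 + 0.29413 + 0.09589 + 0.02605 = 5.096307
B = 0.026049/5.096307 = 0.005111

Final: 0.005111


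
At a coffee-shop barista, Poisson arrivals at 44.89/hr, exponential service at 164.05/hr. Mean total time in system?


W = 1/(μ−λ) = 1/(164.05 − 44.89) = 1/119.16 = 0.008392 hr

Final: 0.008392 hr


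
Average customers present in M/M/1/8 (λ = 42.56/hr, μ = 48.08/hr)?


ρ = 42.56/48.08 = 0.8852
L = ρ[1 − (K+1)ρ^K + Kρ^(K+1)] / [(1−ρ)(1−ρ^(K+1))]
Numerator: 0.8852·(1 − 9·0.376962 + 8·0.333683) = 0.245030
Denominator: (0.1148)·(0.666317) = 0.076499
L = 0.245030/0.076499 = 3.2031

Final: 3.2031


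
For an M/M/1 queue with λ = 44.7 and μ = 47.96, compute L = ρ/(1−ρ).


ρ = λ/μ = 44.7/47.96 = 0.9320
L = ρ/(1−ρ) = 0.9320/(1 − 0.9320) = 0.9320/0.06797 = 13.7117

Final: 13.7117


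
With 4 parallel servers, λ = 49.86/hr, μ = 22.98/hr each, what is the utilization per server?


ρ = λ/(cμ) = 49.86/(4·22.98) = 49.86/91.92 = 0.5424

Final: 0.5424


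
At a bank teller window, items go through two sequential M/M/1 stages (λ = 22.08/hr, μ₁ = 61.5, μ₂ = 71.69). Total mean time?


Each node sees arrival rate λ = 22.08/hr (tandem ⇒ throughput preserved).
W₁ = 1/(μ₁−λ) = 1/(61.5−22.08) = 0.02537 hr
W₂ = 1/(μ₂−λ) = 1/(71.69−22.08) = 0.02016 hr
W_total = W₁ + W₂ = 0.02537 + 0.02016 = 0.04553 hr

Final: 0.04553 hr


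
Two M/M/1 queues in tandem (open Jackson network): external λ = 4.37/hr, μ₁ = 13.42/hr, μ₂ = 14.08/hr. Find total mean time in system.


Each node sees arrival rate λ = 4.37/hr (tandem ⇒ throughput preserved).
W₁ = 1/(μ₁−λ) = 1/(13.42−4.37) = 0.11050 hr
W₂ = 1/(μ₂−λ) = 1/(14.08−4.37) = 0.10299 hr
W_total = W₁ + W₂ = 0.11050 + 0.10299 = 0.21348 hr

Final: 0.21348 hr


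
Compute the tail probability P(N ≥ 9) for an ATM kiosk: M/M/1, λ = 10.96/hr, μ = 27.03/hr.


ρ = 10.96/27.03 = 0.4055
P(N ≥ n) = ρ^n = 0.4055^9 = 0.0002963

Final: 0.0002963


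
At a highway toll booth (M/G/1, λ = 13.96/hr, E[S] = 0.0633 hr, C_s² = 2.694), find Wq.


ρ = λ·E[S] = 13.96·0.0633 = 0.8837
E[S²] = E[S]²(1+C_s²) = 0.0633²·(1+2.694) = 0.014801
Wq = λ·E[S²]/(2(1−ρ)) = 13.96·0.014801/(2·0.1163) = 0.88810 hr

Final: 0.88810 hr


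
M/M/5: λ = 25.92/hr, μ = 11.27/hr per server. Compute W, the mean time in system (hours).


a = 2.2999; ρ = 0.4600; P₀ = 0.098705
Lq = P₀·a^c·ρ/(c!(1−ρ)²) = 0.08349
Wq = Lq/λ = 0.08349/25.92 = 0.003221 hr
W = Wq + 1/μ = 0.003221 + 0.08873 = 0.09195 hr

Final: 0.09195 hr


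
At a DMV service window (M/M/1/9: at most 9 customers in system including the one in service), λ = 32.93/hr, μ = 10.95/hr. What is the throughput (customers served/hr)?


ρ = 3.0073; P_K = (1−ρ)ρ^9/(1−ρ^10) = 0.667487
λ_eff = λ(1 − P_K) = 32.93·(1 − 0.667487) = 32.93·0.332513 = 10.9496 /hr

Final: 10.9496 /hr


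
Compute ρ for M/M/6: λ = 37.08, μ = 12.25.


ρ = λ/(cμ) = 37.08/(6·12.25) = 37.08/73.50 = 0.5045

Final: 0.5045


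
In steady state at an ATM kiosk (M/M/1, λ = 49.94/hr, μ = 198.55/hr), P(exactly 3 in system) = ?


ρ = 49.94/198.55 = 0.2515
P_n = (1−ρ)·ρ^n = (1 − 0.2515)·0.2515^3 = 0.7485·0.015912 = 0.011910

Final: 0.011910


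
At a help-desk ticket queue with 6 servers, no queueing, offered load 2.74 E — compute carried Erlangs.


B(6,2.74) = 0.038805 (Erlang-B)
Carried load = a(1 − B) = 2.74·(1 − 0.038805) = 2.74·0.961195 = 2.6337 E

Final: 2.6337 Erlangs


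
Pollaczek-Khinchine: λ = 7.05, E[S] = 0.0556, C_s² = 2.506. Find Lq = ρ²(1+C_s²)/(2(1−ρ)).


ρ = λ·E[S] = 7.05·0.0556 = 0.3920
Lq = ρ²(1+C_s²)/(2(1−ρ)) = 0.1536·(1+2.506)/(2·0.6080)
= 0.1536·3.5060/1.2160 = 0.44299

Final: 0.44299


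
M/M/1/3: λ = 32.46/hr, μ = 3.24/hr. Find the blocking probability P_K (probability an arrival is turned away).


ρ = λ/μ = 32.46/3.24 = 10.0185
P_K = (1−ρ)ρ^K/(1−ρ^(K+1)) = (-9.0185·1005.565850)/(1 − 10074.280090)
= -9068.714240/-10073.280090 = 0.900274

Final: 0.900274


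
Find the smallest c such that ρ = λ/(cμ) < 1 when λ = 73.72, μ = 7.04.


Stability requires cμ > λ ⇔ c > λ/μ.
λ/μ = 73.72/7.04 = 10.4716
Minimum integer c = ⌊10.4716⌋ + 1 = 11
Check: 11·7.04 = 77.44 > 73.72, while 10·7.04 = 70.40 ≤ 73.72

Final: 11 servers


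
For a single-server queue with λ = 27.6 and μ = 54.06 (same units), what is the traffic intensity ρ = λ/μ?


ρ = λ/μ = 27.6/54.06 = 0.5105

Final: 0.5105


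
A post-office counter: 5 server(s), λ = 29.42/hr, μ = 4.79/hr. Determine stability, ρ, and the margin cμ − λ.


Total capacity cμ = 5·4.79 = 23.95/hr
ρ = λ/(cμ) = 29.42/23.95 = 1.2284
Stable ⇔ ρ < 1: NO
Spare capacity = cμ − λ = 23.95 − 29.42 = -5.47/hr

Final: ρ = 1.2284; unstable; margin = -5.47/hr


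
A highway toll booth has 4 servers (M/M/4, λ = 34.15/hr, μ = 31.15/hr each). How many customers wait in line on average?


a = λ/μ = 1.0963; ρ = a/4 = 0.2741
P₀ = 0.333358
Lq = P₀·a^c·ρ / (c!·(1−ρ)²) = 0.333358·1.44454·0.2741/(24·0.52696)
= 0.01044

Final: 0.01044


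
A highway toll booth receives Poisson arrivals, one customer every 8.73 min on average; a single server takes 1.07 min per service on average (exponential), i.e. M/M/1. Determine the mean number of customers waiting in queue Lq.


λ = 60/8.73 = 6.8729 /hr
μ = 60/1.07 = 56.0748 /hr
ρ = λ/μ = 6.8729/56.0748 = 0.1226
Lq = ρ²/(1−ρ) = 0.01502/0.8774 = 0.01712

Final: 0.01712


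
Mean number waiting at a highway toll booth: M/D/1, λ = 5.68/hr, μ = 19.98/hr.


ρ = 5.68/19.98 = 0.2843
M/D/1: Lq = ρ²/(2(1−ρ)) = 0.08082/(2·0.7157) = 0.05646

Final: 0.05646


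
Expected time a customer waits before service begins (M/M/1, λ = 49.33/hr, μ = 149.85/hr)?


ρ = 49.33/149.85 = 0.3292
Wq = ρ/(μ−λ) = 0.3292/(149.85 − 49.33) = 0.3292/100.52 = 0.003275 hr

Final: 0.003275 hr


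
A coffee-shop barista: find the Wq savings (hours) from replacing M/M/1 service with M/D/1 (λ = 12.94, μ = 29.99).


ρ = 12.94/29.99 = 0.4315
Wq(M/M/1) = ρ/(μ−λ) = 0.4315/17.05 = 0.02531 hr
Wq(M/D/1) = ρ/(2(μ−λ)) = 0.01265 hr
Savings = 0.02531 − 0.01265 = 0.01265 hr

Final: 0.01265 hr


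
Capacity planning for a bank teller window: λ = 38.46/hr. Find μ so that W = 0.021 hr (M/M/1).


W = 1/(μ−λ) ⇒ μ − λ = 1/W = 1/0.021 = 47.6190
μ = λ + 1/W = 38.46 + 47.6190 = 86.0790 per hr

Final: 86.0790 /hr


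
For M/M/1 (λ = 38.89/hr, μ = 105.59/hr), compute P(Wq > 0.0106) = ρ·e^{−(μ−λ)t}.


ρ = 38.89/105.59 = 0.3683
P(Wq > t) = ρ·e^{−(μ−λ)t} = 0.3683·e^{−0.7070}
= 0.3683·0.493111 = 0.181619

Final: 0.181619


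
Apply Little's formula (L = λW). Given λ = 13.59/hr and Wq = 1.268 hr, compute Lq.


Lq = λWq = 13.59·1.268 = 17.2321

Final: 17.2321


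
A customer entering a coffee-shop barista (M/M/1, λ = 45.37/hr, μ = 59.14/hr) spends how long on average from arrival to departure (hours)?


W = 1/(μ−λ) = 1/(59.14 − 45.37) = 1/13.77 = 0.07262 hr

Final: 0.07262 hr


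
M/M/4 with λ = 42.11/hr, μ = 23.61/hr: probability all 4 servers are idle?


a = λ/μ = 42.11/23.61 = 1.7836; ρ = a/c = 0.4459
Σ_{k=0}^{3} a^k/k! (terms k=0..3) = 1.00000 + 1.78357 + 1.59055 + 0.94562 = 5.31974
Tail: a^4/(4!(1−ρ)) = 10.11945/(24·0.5541) = 0.76094
P₀ = 1/(5.31974 + 0.76094) = 1/6.08068 = 0.164455

Final: 0.164455


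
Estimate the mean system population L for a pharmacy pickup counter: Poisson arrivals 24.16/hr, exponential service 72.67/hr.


ρ = λ/μ = 24.16/72.67 = 0.3325
L = ρ/(1−ρ) = 0.3325/(1 − 0.3325) = 0.3325/0.6675 = 0.4980

Final: 0.4980


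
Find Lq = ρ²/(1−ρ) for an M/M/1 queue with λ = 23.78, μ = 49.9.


ρ = 23.78/49.9 = 0.4766
Lq = ρ²/(1−ρ) = 0.2271/0.5234 = 0.4339

Final: 0.4339


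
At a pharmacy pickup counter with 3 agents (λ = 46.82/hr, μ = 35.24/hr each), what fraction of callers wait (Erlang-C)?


a = λ/μ = 1.3286; ρ = a/3 = 0.4429
P₀ = 0.255573 (from M/M/c formula)
C(c,a) = [a^c/(c!(1−ρ))]·P₀ = [2.34524/(6·0.5571)]·0.255573
= 0.70158·0.255573 = 0.179305

Final: 0.179305


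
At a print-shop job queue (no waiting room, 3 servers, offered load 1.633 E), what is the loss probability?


B(c,a) = (a^c/c!) / Σ_{k=0}^{c} a^k/k!
a^3/3! = 0.725784
Σ terms (k=0..3): 1.00000 + 1.63300 + 1.33334 + 0.72578 = 4.692128
B = 0.725784/4.692128 = 0.154681

Final: 0.154681


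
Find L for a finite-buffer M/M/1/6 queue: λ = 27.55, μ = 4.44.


ρ = 27.55/4.44 = 6.2050
L = ρ[1 − (K+1)ρ^K + Kρ^(K+1)] / [(1−ρ)(1−ρ^(K+1))]
Numerator: 6.2050·(1 − 7·57073.144153 + 6·354136.288605) = 10705450.496976
Denominator: (-5.2050)·(-354135.288605) = 1843258.225149
L = 10705450.496976/1843258.225149 = 5.8079

Final: 5.8079


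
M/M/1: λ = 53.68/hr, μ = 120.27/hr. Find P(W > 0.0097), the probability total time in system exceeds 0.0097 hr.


W ~ Exponential(μ−λ) for M/M/1.
μ − λ = 120.27 − 53.68 = 66.5900
P(W > t) = e^{−(μ−λ)t} = e^{−0.6459} = 0.524179

Final: 0.524179


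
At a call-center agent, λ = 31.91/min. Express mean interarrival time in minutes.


Mean interarrival time = 1/λ = 1/31.91 minute = 0.03134 minute
In minutes: 0.03134 × 1 = 0.03134 min

Final: 0.03134 min


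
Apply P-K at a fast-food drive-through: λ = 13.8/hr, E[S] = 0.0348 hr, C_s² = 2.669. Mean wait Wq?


ρ = λ·E[S] = 13.8·0.0348 = 0.4802
E[S²] = E[S]²(1+C_s²) = 0.0348²·(1+2.669) = 0.004443
Wq = λ·E[S²]/(2(1−ρ)) = 13.8·0.004443/(2·0.5198) = 0.05899 hr

Final: 0.05899 hr


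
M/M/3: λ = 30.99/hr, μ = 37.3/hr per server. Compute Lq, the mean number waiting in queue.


a = λ/μ = 0.8308; ρ = a/3 = 0.2769
P₀ = 0.433244
Lq = P₀·a^c·ρ / (c!·(1−ρ)²) = 0.433244·0.57351·0.2769/(6·0.52281)
= 0.02194

Final: 0.02194


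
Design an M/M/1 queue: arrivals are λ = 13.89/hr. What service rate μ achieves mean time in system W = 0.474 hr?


W = 1/(μ−λ) ⇒ μ − λ = 1/W = 1/0.474 = 2.1097
μ = λ + 1/W = 13.89 + 2.1097 = 15.9997 per hr

Final: 15.9997 /hr


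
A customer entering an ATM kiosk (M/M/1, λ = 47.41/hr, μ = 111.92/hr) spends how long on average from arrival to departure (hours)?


W = 1/(μ−λ) = 1/(111.92 − 47.41) = 1/64.51 = 0.01550 hr

Final: 0.01550 hr


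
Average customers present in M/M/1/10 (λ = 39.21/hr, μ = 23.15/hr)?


ρ = 39.21/23.15 = 1.6937
L = ρ[1 − (K+1)ρ^K + Kρ^(K+1)] / [(1−ρ)(1−ρ^(K+1))]
Numerator: 1.6937·(1 − 11·194.293588 + 10·329.082143) = 1955.574536
Denominator: (-0.6937)·(-328.082143) = 227.602558
L = 1955.574536/227.602558 = 8.5921

Final: 8.5921


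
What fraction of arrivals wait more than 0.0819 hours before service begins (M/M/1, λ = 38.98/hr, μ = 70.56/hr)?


ρ = 38.98/70.56 = 0.5524
P(Wq > t) = ρ·e^{−(μ−λ)t} = 0.5524·e^{−2.5864}
= 0.5524·0.075290 = 0.041593

Final: 0.041593


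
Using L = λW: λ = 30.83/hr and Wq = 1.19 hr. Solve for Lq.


Lq = λWq = 30.83·1.19 = 36.6877

Final: 36.6877


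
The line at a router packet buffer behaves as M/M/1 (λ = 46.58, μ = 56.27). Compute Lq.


ρ = 46.58/56.27 = 0.8278
Lq = ρ²/(1−ρ) = 0.6852/0.1722 = 3.9792

Final: 3.9792


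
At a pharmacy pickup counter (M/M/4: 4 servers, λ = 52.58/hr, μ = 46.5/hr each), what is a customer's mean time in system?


a = 1.1308; ρ = 0.2827; P₀ = 0.321960
Lq = P₀·a^c·ρ/(c!(1−ρ)²) = 0.01205
Wq = Lq/λ = 0.01205/52.58 = 0.0002292 hr
W = Wq + 1/μ = 0.0002292 + 0.02151 = 0.02173 hr

Final: 0.02173 hr


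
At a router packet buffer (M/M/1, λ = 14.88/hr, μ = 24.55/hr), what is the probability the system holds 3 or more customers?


ρ = 14.88/24.55 = 0.6061
P(N ≥ n) = ρ^n = 0.6061^3 = 0.222666

Final: 0.222666


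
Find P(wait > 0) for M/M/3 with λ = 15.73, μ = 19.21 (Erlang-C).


a = λ/μ = 0.8188; ρ = a/3 = 0.2729
P₀ = 0.438605 (from M/M/c formula)
C(c,a) = [a^c/(c!(1−ρ))]·P₀ = [0.54904/(6·0.7271)]·0.438605
= 0.12586·0.438605 = 0.055203

Final: 0.055203
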